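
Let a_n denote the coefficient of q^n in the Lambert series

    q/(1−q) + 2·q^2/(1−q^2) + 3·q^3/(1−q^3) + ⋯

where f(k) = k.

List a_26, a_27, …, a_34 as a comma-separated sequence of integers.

[q^26] f(26)=26,f(13)=13,f(2)=2,f(1)=1 ⇒ 42
[q^27] f(27)=27,f(9)=9,f(3)=3,f(1)=1 ⇒ 40
[q^28] f(28)=28,f(14)=14,f(7)=7,f(4)=4,f(2)=2,f(1)=1 ⇒ 56
q^29  k|29↦f(k): 1:1 29:29  a_29=30
d|30:{1,2,3,5,6,10,15,30}  Σf=1+2+3+5+6+10+15+30=72
n=31: 31·1 1·31  f→[31+1]=32
n=32: 1·32 2·16 4·8 8·4 16·2 32·1  f→[1+2+4+8+16+32]=63
d|33:{1,3,11,33}  Σf=1+3+11+33=48
q^34  k|34↦f(k): 1:1 2:2 17:17 34:34  a_34=54

42, 40, 56, 30, 72, 32, 63, 48, 54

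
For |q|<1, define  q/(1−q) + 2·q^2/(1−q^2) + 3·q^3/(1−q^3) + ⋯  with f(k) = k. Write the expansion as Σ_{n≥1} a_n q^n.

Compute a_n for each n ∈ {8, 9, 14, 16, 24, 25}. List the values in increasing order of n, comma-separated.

15, 13, 24, 31, 60, 31

q^8  k|8↦f(k): 8:8 4:4 2:2 1:1  a_8=15
[q^9] f(9)=9,f(3)=3,f(1)=1 ⇒ 13
[q^14] f(14)=14,f(7)=7,f(2)=2,f(1)=1 ⇒ 24
q^16  k|16↦f(k): 1:1 2:2 4:4 8:8 16:16  a_16=31
q^24  k|24↦f(k): 24:24 12:12 8:8 6:6 4:4 3:3 2:2 1:1  a_24=60
[q^25] f(25)=25,f(5)=5,f(1)=1 ⇒ 31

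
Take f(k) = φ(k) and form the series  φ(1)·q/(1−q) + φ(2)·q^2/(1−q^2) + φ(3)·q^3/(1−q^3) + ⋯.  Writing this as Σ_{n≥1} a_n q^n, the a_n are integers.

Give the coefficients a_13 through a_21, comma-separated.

n=13: 13·1 1·13  φ→[12+1]=13
d|14:{14,7,2,1}  Σφ=6+6+1+1=14
[q^15] φ(1)=1,φ(3)=2,φ(5)=4,φ(15)=8 ⇒ 15
[q^16] φ(16)=8,φ(8)=4,φ(4)=2,φ(2)=1,φ(1)=1 ⇒ 16
d|17:{1,17}  Σφ=1+16=17
q^18  k|18↦φ(k): 1:1 2:1 3:2 6:2 9:6 18:6  a_18=18
q^19  k|19↦φ(k): 1:1 19:18  a_19=19
q^20  k|20↦φ(k): 20:8 10:4 5:4 4:2 2:1 1:1  a_20=20
d|21:{1,3,7,21}  Σφ=1+2+6+12=21

13, 14, 15, 16, 17, 18, 19, 20, 21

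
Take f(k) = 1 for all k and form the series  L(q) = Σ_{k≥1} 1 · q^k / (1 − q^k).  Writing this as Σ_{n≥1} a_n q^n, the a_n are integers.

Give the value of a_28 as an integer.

a_28 = 6

[q^28] f(1)=1,f(2)=1,f(4)=1,f(7)=1,f(14)=1,f(28)=1 ⇒ 6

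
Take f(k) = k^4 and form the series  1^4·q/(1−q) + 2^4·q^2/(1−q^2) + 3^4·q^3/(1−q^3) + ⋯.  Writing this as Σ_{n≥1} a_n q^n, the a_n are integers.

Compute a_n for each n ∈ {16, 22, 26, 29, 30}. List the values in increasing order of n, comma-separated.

d|16:{16,8,4,2,1}  Σf=65536+4096+256+16+1=69905
n=22: 1·22 2·11 11·2 22·1  f→[1+16+14641+234256]=248914
d|26:{1,2,13,26}  Σf=1+16+28561+456976=485554
[q^29] f(29)=707281,f(1)=1 ⇒ 707282
d|30:{1,2,3,5,6,10,15,30}  Σf=1+16+81+625+1296+10000+50625+810000=872644

69905, 248914, 485554, 707282, 872644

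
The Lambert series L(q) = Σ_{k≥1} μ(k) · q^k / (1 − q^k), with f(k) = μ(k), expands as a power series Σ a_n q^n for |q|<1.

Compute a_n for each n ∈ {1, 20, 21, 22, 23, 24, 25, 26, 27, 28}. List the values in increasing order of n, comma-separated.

q^1  k|1↦μ(k): 1:1  a_1=1
q^20  k|20↦μ(k): 1:1 2:-1 4:0 5:-1 10:1 20:0  a_20=0
[q^21] μ(21)=1,μ(7)=-1,μ(3)=-1,μ(1)=1 ⇒ 0
[q^22] μ(1)=1,μ(2)=-1,μ(11)=-1,μ(22)=1 ⇒ 0
d|23:{1,23}  Σμ=1+(-1)=0
n=24: 24·1 12·2 8·3 6·4 4·6 3·8 2·12 1·24  μ→[0+0+0+1+0+(-1)+(-1)+1]=0
q^25  k|25↦μ(k): 25:0 5:-1 1:1  a_25=0
n=26: 26·1 13·2 2·13 1·26  μ→[1+(-1)+(-1)+1]=0
[q^27] μ(1)=1,μ(3)=-1,μ(9)=0,μ(27)=0 ⇒ 0
d|28:{28,14,7,4,2,1}  Σμ=0+1+(-1)+0+(-1)+1=0

1, 0, 0, 0, 0, 0, 0, 0, 0, 0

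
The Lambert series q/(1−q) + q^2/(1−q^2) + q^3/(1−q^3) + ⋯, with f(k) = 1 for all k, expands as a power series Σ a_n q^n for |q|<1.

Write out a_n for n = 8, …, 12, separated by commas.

4, 3, 4, 2, 6

q^8  k|8↦f(k): 8:1 4:1 2:1 1:1  a_8=4
q^9  k|9↦f(k): 1:1 3:1 9:1  a_9=3
n=10: 1·10 2·5 5·2 10·1  f→[1+1+1+1]=4
n=11: 11·1 1·11  f→[1+1]=2
[q^12] f(12)=1,f(6)=1,f(4)=1,f(3)=1,f(2)=1,f(1)=1 ⇒ 6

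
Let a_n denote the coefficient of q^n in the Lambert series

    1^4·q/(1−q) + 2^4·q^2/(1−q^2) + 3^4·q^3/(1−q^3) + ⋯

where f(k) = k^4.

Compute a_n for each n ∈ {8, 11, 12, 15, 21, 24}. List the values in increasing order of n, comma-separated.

d|8:{8,4,2,1}  Σf=4096+256+16+1=4369
d|11:{11,1}  Σf=14641+1=14642
n=12: 1·12 2·6 3·4 4·3 6·2 12·1  f→[1+16+81+256+1296+20736]=22386
q^15  k|15↦f(k): 15:50625 5:625 3:81 1:1  a_15=51332
n=21: 21·1 7·3 3·7 1·21  f→[194481+2401+81+1]=196964
q^24  k|24↦f(k): 1:1 2:16 3:81 4:256 6:1296 8:4096 12:20736 24:331776  a_24=358258

4369, 14642, 22386, 51332, 196964, 358258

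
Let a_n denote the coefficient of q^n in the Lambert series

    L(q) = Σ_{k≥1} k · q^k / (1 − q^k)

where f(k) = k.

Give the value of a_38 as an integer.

a_38 = 60

[q^38] f(38)=38,f(19)=19,f(2)=2,f(1)=1 ⇒ 60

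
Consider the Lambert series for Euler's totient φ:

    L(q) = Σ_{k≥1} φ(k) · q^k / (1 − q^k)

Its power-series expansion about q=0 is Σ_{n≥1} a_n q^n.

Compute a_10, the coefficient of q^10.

[q^10] φ(10)=4,φ(5)=4,φ(2)=1,φ(1)=1 ⇒ 10

a_10 = 10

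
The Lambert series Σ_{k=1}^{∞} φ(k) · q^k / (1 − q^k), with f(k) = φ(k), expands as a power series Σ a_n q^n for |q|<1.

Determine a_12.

d|12:{1,2,3,4,6,12}  Σφ=1+1+2+2+2+4=12

a_12 = 12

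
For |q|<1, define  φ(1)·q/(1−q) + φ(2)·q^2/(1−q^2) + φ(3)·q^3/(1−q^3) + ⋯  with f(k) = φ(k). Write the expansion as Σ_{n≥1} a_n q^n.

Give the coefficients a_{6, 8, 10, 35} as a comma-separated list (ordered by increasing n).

n=6: 1·6 2·3 3·2 6·1  φ→[1+1+2+2]=6
[q^8] φ(8)=4,φ(4)=2,φ(2)=1,φ(1)=1 ⇒ 8
q^10  k|10↦φ(k): 1:1 2:1 5:4 10:4  a_10=10
q^35  k|35↦φ(k): 35:24 7:6 5:4 1:1  a_35=35

6, 8, 10, 35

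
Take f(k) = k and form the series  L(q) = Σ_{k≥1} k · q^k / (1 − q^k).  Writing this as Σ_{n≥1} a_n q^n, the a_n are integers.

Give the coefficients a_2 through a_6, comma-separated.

n=2: 2·1 1·2  f→[2+1]=3
d|3:{3,1}  Σf=3+1=4
[q^4] f(1)=1,f(2)=2,f(4)=4 ⇒ 7
q^5  k|5↦f(k): 1:1 5:5  a_5=6
q^6  k|6↦f(k): 1:1 2:2 3:3 6:6  a_6=12

3, 4, 7, 6, 12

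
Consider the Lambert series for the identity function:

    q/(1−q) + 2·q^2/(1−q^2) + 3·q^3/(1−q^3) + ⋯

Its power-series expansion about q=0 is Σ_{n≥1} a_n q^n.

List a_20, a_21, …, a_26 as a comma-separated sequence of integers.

42, 32, 36, 24, 60, 31, 42

d|20:{1,2,4,5,10,20}  Σf=1+2+4+5+10+20=42
[q^21] f(1)=1,f(3)=3,f(7)=7,f(21)=21 ⇒ 32
n=22: 1·22 2·11 11·2 22·1  f→[1+2+11+22]=36
n=23: 1·23 23·1  f→[1+23]=24
n=24: 24·1 12·2 8·3 6·4 4·6 3·8 2·12 1·24  f→[24+12+8+6+4+3+2+1]=60
d|25:{1,5,25}  Σf=1+5+25=31
d|26:{1,2,13,26}  Σf=1+2+13+26=42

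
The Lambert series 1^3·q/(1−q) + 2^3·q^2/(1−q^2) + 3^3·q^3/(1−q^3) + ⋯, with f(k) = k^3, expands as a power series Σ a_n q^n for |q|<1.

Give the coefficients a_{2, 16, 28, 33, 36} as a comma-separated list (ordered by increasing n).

n=2: 2·1 1·2  f→[8+1]=9
[q^16] f(1)=1,f(2)=8,f(4)=64,f(8)=512,f(16)=4096 ⇒ 4681
[q^28] f(28)=21952,f(14)=2744,f(7)=343,f(4)=64,f(2)=8,f(1)=1 ⇒ 25112
[q^33] f(33)=35937,f(11)=1331,f(3)=27,f(1)=1 ⇒ 37296
[q^36] f(36)=46656,f(18)=5832,f(12)=1728,f(9)=729,f(6)=216,f(4)=64,f(3)=27,f(2)=8,f(1)=1 ⇒ 55261

9, 4681, 25112, 37296, 55261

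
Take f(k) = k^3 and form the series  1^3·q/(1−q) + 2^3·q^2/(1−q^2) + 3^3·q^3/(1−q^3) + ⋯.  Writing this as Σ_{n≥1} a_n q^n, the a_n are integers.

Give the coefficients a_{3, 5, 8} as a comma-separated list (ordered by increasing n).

28, 126, 585

[q^3] f(3)=27,f(1)=1 ⇒ 28
[q^5] f(5)=125,f(1)=1 ⇒ 126
d|8:{1,2,4,8}  Σf=1+8+64+512=585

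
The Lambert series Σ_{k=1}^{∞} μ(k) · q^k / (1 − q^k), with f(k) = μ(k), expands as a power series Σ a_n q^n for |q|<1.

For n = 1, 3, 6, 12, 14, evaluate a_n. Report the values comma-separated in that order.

1, 0, 0, 0, 0

q^1  k|1↦μ(k): 1:1  a_1=1
d|3:{1,3}  Σμ=1+(-1)=0
q^6  k|6↦μ(k): 1:1 2:-1 3:-1 6:1  a_6=0
[q^12] μ(1)=1,μ(2)=-1,μ(3)=-1,μ(4)=0,μ(6)=1,μ(12)=0 ⇒ 0
q^14  k|14↦μ(k): 14:1 7:-1 2:-1 1:1  a_14=0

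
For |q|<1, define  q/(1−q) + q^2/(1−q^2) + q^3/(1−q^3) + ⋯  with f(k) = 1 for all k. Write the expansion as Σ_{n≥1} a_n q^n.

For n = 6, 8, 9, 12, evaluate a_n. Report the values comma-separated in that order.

4, 4, 3, 6

[q^6] f(1)=1,f(2)=1,f(3)=1,f(6)=1 ⇒ 4
d|8:{1,2,4,8}  Σf=1+1+1+1=4
q^9  k|9↦f(k): 1:1 3:1 9:1  a_9=3
d|12:{12,6,4,3,2,1}  Σf=1+1+1+1+1+1=6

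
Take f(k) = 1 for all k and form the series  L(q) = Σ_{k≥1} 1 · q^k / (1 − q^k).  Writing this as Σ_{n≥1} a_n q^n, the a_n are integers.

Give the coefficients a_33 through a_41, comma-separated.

[q^33] f(33)=1,f(11)=1,f(3)=1,f(1)=1 ⇒ 4
q^34  k|34↦f(k): 1:1 2:1 17:1 34:1  a_34=4
d|35:{1,5,7,35}  Σf=1+1+1+1=4
[q^36] f(36)=1,f(18)=1,f(12)=1,f(9)=1,f(6)=1,f(4)=1,f(3)=1,f(2)=1,f(1)=1 ⇒ 9
[q^37] f(37)=1,f(1)=1 ⇒ 2
n=38: 1·38 2·19 19·2 38·1  f→[1+1+1+1]=4
d|39:{1,3,13,39}  Σf=1+1+1+1=4
n=40: 1·40 2·20 4·10 5·8 8·5 10·4 20·2 40·1  f→[1+1+1+1+1+1+1+1]=8
n=41: 41·1 1·41  f→[1+1]=2

4, 4, 4, 9, 2, 4, 4, 8, 2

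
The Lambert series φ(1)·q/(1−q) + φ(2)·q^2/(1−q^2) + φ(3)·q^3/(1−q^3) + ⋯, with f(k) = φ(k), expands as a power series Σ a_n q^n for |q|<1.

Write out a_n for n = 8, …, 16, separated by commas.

q^8  k|8↦φ(k): 8:4 4:2 2:1 1:1  a_8=8
n=9: 9·1 3·3 1·9  φ→[6+2+1]=9
d|10:{10,5,2,1}  Σφ=4+4+1+1=10
d|11:{1,11}  Σφ=1+10=11
[q^12] φ(12)=4,φ(6)=2,φ(4)=2,φ(3)=2,φ(2)=1,φ(1)=1 ⇒ 12
d|13:{1,13}  Σφ=1+12=13
[q^14] φ(1)=1,φ(2)=1,φ(7)=6,φ(14)=6 ⇒ 14
[q^15] φ(15)=8,φ(5)=4,φ(3)=2,φ(1)=1 ⇒ 15
d|16:{1,2,4,8,16}  Σφ=1+1+2+4+8=16

8, 9, 10, 11, 12, 13, 14, 15, 16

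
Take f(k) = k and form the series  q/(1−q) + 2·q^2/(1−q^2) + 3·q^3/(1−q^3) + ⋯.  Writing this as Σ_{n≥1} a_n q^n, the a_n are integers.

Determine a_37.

a_37 = 38

q^37  k|37↦f(k): 1:1 37:37  a_37=38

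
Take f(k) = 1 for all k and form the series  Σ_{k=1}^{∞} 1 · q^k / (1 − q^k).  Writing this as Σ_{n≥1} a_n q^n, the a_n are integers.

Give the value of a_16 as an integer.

d|16:{1,2,4,8,16}  Σf=1+1+1+1+1=5

a_16 = 5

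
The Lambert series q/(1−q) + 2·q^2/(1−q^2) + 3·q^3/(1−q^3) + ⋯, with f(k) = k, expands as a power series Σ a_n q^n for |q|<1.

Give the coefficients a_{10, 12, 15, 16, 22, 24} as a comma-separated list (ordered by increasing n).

n=10: 10·1 5·2 2·5 1·10  f→[10+5+2+1]=18
[q^12] f(12)=12,f(6)=6,f(4)=4,f(3)=3,f(2)=2,f(1)=1 ⇒ 28
d|15:{15,5,3,1}  Σf=15+5+3+1=24
n=16: 16·1 8·2 4·4 2·8 1·16  f→[16+8+4+2+1]=31
q^22  k|22↦f(k): 1:1 2:2 11:11 22:22  a_22=36
[q^24] f(1)=1,f(2)=2,f(3)=3,f(4)=4,f(6)=6,f(8)=8,f(12)=12,f(24)=24 ⇒ 60

18, 28, 24, 31, 36, 60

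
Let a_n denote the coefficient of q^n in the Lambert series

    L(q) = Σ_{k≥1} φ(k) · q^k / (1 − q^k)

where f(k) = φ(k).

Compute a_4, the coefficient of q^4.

[q^4] φ(1)=1,φ(2)=1,φ(4)=2 ⇒ 4

a_4 = 4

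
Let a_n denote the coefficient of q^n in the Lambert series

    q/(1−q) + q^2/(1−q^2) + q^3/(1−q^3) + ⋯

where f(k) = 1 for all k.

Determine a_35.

a_35 = 4

n=35: 35·1 7·5 5·7 1·35  f→[1+1+1+1]=4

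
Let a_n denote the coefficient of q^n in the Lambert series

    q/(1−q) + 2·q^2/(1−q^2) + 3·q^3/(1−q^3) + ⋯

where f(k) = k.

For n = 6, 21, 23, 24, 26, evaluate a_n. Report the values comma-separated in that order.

d|6:{1,2,3,6}  Σf=1+2+3+6=12
n=21: 1·21 3·7 7·3 21·1  f→[1+3+7+21]=32
n=23: 1·23 23·1  f→[1+23]=24
[q^24] f(24)=24,f(12)=12,f(8)=8,f(6)=6,f(4)=4,f(3)=3,f(2)=2,f(1)=1 ⇒ 60
d|26:{1,2,13,26}  Σf=1+2+13+26=42

12, 32, 24, 60, 42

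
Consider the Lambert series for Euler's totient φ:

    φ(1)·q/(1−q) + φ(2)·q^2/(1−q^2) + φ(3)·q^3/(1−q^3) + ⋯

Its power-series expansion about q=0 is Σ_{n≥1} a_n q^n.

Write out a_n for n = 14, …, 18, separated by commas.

d|14:{14,7,2,1}  Σφ=6+6+1+1=14
n=15: 15·1 5·3 3·5 1·15  φ→[8+4+2+1]=15
q^16  k|16↦φ(k): 1:1 2:1 4:2 8:4 16:8  a_16=16
n=17: 17·1 1·17  φ→[16+1]=17
d|18:{18,9,6,3,2,1}  Σφ=6+6+2+2+1+1=18

14, 15, 16, 17, 18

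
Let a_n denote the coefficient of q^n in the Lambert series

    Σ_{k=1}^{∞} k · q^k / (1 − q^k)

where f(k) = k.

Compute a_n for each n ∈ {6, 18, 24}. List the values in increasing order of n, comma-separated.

d|6:{6,3,2,1}  Σf=6+3+2+1=12
d|18:{18,9,6,3,2,1}  Σf=18+9+6+3+2+1=39
d|24:{1,2,3,4,6,8,12,24}  Σf=1+2+3+4+6+8+12+24=60

12, 39, 60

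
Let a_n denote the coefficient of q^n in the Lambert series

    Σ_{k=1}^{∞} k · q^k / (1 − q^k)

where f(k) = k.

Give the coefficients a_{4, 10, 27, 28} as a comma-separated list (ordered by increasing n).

7, 18, 40, 56

[q^4] f(1)=1,f(2)=2,f(4)=4 ⇒ 7
q^10  k|10↦f(k): 1:1 2:2 5:5 10:10  a_10=18
[q^27] f(27)=27,f(9)=9,f(3)=3,f(1)=1 ⇒ 40
n=28: 28·1 14·2 7·4 4·7 2·14 1·28  f→[28+14+7+4+2+1]=56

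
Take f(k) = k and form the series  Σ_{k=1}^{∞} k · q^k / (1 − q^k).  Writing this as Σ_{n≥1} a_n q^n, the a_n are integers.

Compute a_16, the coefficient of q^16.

n=16: 16·1 8·2 4·4 2·8 1·16  f→[16+8+4+2+1]=31

a_16 = 31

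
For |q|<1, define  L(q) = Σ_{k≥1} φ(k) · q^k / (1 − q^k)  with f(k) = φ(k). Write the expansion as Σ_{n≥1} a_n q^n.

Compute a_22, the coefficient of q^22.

d|22:{22,11,2,1}  Σφ=10+10+1+1=22

a_22 = 22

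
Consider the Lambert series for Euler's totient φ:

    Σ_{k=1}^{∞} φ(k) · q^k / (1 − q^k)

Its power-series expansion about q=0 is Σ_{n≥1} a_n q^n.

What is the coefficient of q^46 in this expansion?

[q^46] φ(46)=22,φ(23)=22,φ(2)=1,φ(1)=1 ⇒ 46

a_46 = 46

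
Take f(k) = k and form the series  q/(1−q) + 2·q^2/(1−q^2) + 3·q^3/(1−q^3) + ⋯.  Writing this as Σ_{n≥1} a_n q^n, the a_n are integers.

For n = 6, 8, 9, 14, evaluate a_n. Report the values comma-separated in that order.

12, 15, 13, 24

d|6:{1,2,3,6}  Σf=1+2+3+6=12
n=8: 8·1 4·2 2·4 1·8  f→[8+4+2+1]=15
[q^9] f(1)=1,f(3)=3,f(9)=9 ⇒ 13
n=14: 14·1 7·2 2·7 1·14  f→[14+7+2+1]=24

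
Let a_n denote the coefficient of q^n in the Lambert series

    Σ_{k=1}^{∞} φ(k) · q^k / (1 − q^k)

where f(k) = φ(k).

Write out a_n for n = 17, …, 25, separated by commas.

q^17  k|17↦φ(k): 1:1 17:16  a_17=17
n=18: 18·1 9·2 6·3 3·6 2·9 1·18  φ→[6+6+2+2+1+1]=18
n=19: 1·19 19·1  φ→[1+18]=19
q^20  k|20↦φ(k): 1:1 2:1 4:2 5:4 10:4 20:8  a_20=20
n=21: 21·1 7·3 3·7 1·21  φ→[12+6+2+1]=21
[q^22] φ(1)=1,φ(2)=1,φ(11)=10,φ(22)=10 ⇒ 22
q^23  k|23↦φ(k): 1:1 23:22  a_23=23
d|24:{24,12,8,6,4,3,2,1}  Σφ=8+4+4+2+2+2+1+1=24
d|25:{25,5,1}  Σφ=20+4+1=25

17, 18, 19, 20, 21, 22, 23, 24, 25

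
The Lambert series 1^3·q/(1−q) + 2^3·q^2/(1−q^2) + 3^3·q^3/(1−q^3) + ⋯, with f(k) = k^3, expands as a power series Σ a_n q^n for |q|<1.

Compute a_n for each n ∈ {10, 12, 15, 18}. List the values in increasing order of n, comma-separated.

d|10:{10,5,2,1}  Σf=1000+125+8+1=1134
d|12:{12,6,4,3,2,1}  Σf=1728+216+64+27+8+1=2044
[q^15] f(15)=3375,f(5)=125,f(3)=27,f(1)=1 ⇒ 3528
n=18: 18·1 9·2 6·3 3·6 2·9 1·18  f→[5832+729+216+27+8+1]=6813

1134, 2044, 3528, 6813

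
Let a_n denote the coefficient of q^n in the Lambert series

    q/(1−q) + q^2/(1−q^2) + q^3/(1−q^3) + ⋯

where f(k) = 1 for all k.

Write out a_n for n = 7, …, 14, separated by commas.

2, 4, 3, 4, 2, 6, 2, 4

[q^7] f(1)=1,f(7)=1 ⇒ 2
q^8  k|8↦f(k): 8:1 4:1 2:1 1:1  a_8=4
n=9: 9·1 3·3 1·9  f→[1+1+1]=3
q^10  k|10↦f(k): 1:1 2:1 5:1 10:1  a_10=4
[q^11] f(11)=1,f(1)=1 ⇒ 2
d|12:{1,2,3,4,6,12}  Σf=1+1+1+1+1+1=6
n=13: 1·13 13·1  f→[1+1]=2
q^14  k|14↦f(k): 1:1 2:1 7:1 14:1  a_14=4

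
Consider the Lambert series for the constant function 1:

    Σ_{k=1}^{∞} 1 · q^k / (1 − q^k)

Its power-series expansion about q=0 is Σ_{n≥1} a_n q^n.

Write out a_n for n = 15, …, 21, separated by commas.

4, 5, 2, 6, 2, 6, 4

n=15: 1·15 3·5 5·3 15·1  f→[1+1+1+1]=4
d|16:{16,8,4,2,1}  Σf=1+1+1+1+1=5
[q^17] f(1)=1,f(17)=1 ⇒ 2
n=18: 18·1 9·2 6·3 3·6 2·9 1·18  f→[1+1+1+1+1+1]=6
d|19:{19,1}  Σf=1+1=2
n=20: 20·1 10·2 5·4 4·5 2·10 1·20  f→[1+1+1+1+1+1]=6
[q^21] f(1)=1,f(3)=1,f(7)=1,f(21)=1 ⇒ 4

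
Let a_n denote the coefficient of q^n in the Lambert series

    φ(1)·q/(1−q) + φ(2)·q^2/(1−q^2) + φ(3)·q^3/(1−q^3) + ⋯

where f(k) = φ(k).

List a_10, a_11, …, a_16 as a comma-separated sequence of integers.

q^10  k|10↦φ(k): 10:4 5:4 2:1 1:1  a_10=10
d|11:{1,11}  Σφ=1+10=11
d|12:{1,2,3,4,6,12}  Σφ=1+1+2+2+2+4=12
q^13  k|13↦φ(k): 13:12 1:1  a_13=13
n=14: 14·1 7·2 2·7 1·14  φ→[6+6+1+1]=14
d|15:{15,5,3,1}  Σφ=8+4+2+1=15
q^16  k|16↦φ(k): 16:8 8:4 4:2 2:1 1:1  a_16=16

10, 11, 12, 13, 14, 15, 16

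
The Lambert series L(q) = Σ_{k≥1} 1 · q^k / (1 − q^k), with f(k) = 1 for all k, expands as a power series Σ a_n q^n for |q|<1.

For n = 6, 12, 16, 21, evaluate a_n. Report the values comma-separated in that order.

q^6  k|6↦f(k): 6:1 3:1 2:1 1:1  a_6=4
d|12:{12,6,4,3,2,1}  Σf=1+1+1+1+1+1=6
q^16  k|16↦f(k): 16:1 8:1 4:1 2:1 1:1  a_16=5
d|21:{1,3,7,21}  Σf=1+1+1+1=4

4, 6, 5, 4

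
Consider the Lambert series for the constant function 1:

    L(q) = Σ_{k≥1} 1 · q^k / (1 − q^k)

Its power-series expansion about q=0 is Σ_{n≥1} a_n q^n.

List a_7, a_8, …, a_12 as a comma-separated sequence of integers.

q^7  k|7↦f(k): 7:1 1:1  a_7=2
n=8: 1·8 2·4 4·2 8·1  f→[1+1+1+1]=4
d|9:{9,3,1}  Σf=1+1+1=3
n=10: 1·10 2·5 5·2 10·1  f→[1+1+1+1]=4
n=11: 1·11 11·1  f→[1+1]=2
q^12  k|12↦f(k): 1:1 2:1 3:1 4:1 6:1 12:1  a_12=6

2, 4, 3, 4, 2, 6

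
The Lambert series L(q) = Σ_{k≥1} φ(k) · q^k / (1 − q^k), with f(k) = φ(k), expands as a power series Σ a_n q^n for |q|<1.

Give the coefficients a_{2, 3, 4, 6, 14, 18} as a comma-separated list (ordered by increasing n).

q^2  k|2↦φ(k): 1:1 2:1  a_2=2
q^3  k|3↦φ(k): 3:2 1:1  a_3=3
d|4:{4,2,1}  Σφ=2+1+1=4
[q^6] φ(1)=1,φ(2)=1,φ(3)=2,φ(6)=2 ⇒ 6
d|14:{14,7,2,1}  Σφ=6+6+1+1=14
n=18: 1·18 2·9 3·6 6·3 9·2 18·1  φ→[1+1+2+2+6+6]=18

2, 3, 4, 6, 14, 18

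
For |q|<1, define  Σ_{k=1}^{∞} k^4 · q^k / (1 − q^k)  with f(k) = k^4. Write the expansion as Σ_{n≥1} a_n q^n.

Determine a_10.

n=10: 10·1 5·2 2·5 1·10  f→[10000+625+16+1]=10642

a_10 = 10642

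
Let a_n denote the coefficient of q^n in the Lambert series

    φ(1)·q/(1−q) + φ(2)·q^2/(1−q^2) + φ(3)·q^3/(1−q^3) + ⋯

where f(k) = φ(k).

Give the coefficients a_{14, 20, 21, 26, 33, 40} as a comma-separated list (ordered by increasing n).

q^14  k|14↦φ(k): 1:1 2:1 7:6 14:6  a_14=14
n=20: 1·20 2·10 4·5 5·4 10·2 20·1  φ→[1+1+2+4+4+8]=20
d|21:{1,3,7,21}  Σφ=1+2+6+12=21
[q^26] φ(1)=1,φ(2)=1,φ(13)=12,φ(26)=12 ⇒ 26
d|33:{33,11,3,1}  Σφ=20+10+2+1=33
n=40: 40·1 20·2 10·4 8·5 5·8 4·10 2·20 1·40  φ→[16+8+4+4+4+2+1+1]=40

14, 20, 21, 26, 33, 40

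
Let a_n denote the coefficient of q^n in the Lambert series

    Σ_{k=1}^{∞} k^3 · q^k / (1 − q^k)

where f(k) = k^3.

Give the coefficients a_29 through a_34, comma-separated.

q^29  k|29↦f(k): 1:1 29:24389  a_29=24390
[q^30] f(1)=1,f(2)=8,f(3)=27,f(5)=125,f(6)=216,f(10)=1000,f(15)=3375,f(30)=27000 ⇒ 31752
d|31:{1,31}  Σf=1+29791=29792
n=32: 32·1 16·2 8·4 4·8 2·16 1·32  f→[32768+4096+512+64+8+1]=37449
q^33  k|33↦f(k): 33:35937 11:1331 3:27 1:1  a_33=37296
[q^34] f(1)=1,f(2)=8,f(17)=4913,f(34)=39304 ⇒ 44226

24390, 31752, 29792, 37449, 37296, 44226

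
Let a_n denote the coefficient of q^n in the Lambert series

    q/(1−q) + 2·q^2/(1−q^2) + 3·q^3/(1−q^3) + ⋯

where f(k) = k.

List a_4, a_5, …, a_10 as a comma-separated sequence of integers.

7, 6, 12, 8, 15, 13, 18

n=4: 1·4 2·2 4·1  f→[1+2+4]=7
q^5  k|5↦f(k): 5:5 1:1  a_5=6
n=6: 1·6 2·3 3·2 6·1  f→[1+2+3+6]=12
n=7: 1·7 7·1  f→[1+7]=8
n=8: 8·1 4·2 2·4 1·8  f→[8+4+2+1]=15
[q^9] f(1)=1,f(3)=3,f(9)=9 ⇒ 13
[q^10] f(10)=10,f(5)=5,f(2)=2,f(1)=1 ⇒ 18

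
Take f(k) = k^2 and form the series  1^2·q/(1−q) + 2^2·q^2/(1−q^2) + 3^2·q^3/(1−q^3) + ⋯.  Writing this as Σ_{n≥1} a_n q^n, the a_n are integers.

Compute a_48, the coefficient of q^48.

n=48: 1·48 2·24 3·16 4·12 6·8 8·6 12·4 16·3 24·2 48·1  f→[1+4+9+16+36+64+144+256+576+2304]=3410

a_48 = 3410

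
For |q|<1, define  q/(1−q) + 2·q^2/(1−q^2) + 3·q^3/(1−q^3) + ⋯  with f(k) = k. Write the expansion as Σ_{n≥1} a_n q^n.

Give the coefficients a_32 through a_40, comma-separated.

n=32: 1·32 2·16 4·8 8·4 16·2 32·1  f→[1+2+4+8+16+32]=63
[q^33] f(33)=33,f(11)=11,f(3)=3,f(1)=1 ⇒ 48
n=34: 1·34 2·17 17·2 34·1  f→[1+2+17+34]=54
n=35: 1·35 5·7 7·5 35·1  f→[1+5+7+35]=48
d|36:{36,18,12,9,6,4,3,2,1}  Σf=36+18+12+9+6+4+3+2+1=91
[q^37] f(1)=1,f(37)=37 ⇒ 38
n=38: 38·1 19·2 2·19 1·38  f→[38+19+2+1]=60
q^39  k|39↦f(k): 1:1 3:3 13:13 39:39  a_39=56
n=40: 1·40 2·20 4·10 5·8 8·5 10·4 20·2 40·1  f→[1+2+4+5+8+10+20+40]=90

63, 48, 54, 48, 91, 38, 60, 56, 90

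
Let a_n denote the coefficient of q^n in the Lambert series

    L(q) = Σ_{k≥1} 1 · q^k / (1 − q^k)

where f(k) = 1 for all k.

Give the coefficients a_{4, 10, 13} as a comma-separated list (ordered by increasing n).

3, 4, 2

d|4:{4,2,1}  Σf=1+1+1=3
q^10  k|10↦f(k): 10:1 5:1 2:1 1:1  a_10=4
q^13  k|13↦f(k): 13:1 1:1  a_13=2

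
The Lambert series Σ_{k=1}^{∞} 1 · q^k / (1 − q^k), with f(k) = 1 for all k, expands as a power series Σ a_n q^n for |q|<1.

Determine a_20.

a_20 = 6

d|20:{20,10,5,4,2,1}  Σf=1+1+1+1+1+1=6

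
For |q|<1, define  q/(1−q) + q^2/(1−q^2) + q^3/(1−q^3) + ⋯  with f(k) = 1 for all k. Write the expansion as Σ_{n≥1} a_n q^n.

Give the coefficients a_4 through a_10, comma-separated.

n=4: 4·1 2·2 1·4  f→[1+1+1]=3
[q^5] f(5)=1,f(1)=1 ⇒ 2
d|6:{6,3,2,1}  Σf=1+1+1+1=4
d|7:{7,1}  Σf=1+1=2
q^8  k|8↦f(k): 8:1 4:1 2:1 1:1  a_8=4
n=9: 1·9 3·3 9·1  f→[1+1+1]=3
d|10:{1,2,5,10}  Σf=1+1+1+1=4

3, 2, 4, 2, 4, 3, 4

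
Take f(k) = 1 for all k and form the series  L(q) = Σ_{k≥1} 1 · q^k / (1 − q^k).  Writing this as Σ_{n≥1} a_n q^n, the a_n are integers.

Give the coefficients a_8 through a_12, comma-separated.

4, 3, 4, 2, 6

q^8  k|8↦f(k): 8:1 4:1 2:1 1:1  a_8=4
q^9  k|9↦f(k): 9:1 3:1 1:1  a_9=3
n=10: 10·1 5·2 2·5 1·10  f→[1+1+1+1]=4
q^11  k|11↦f(k): 11:1 1:1  a_11=2
[q^12] f(1)=1,f(2)=1,f(3)=1,f(4)=1,f(6)=1,f(12)=1 ⇒ 6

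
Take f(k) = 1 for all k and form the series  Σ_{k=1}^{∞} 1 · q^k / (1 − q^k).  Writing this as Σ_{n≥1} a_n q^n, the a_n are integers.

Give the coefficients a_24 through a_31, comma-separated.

q^24  k|24↦f(k): 1:1 2:1 3:1 4:1 6:1 8:1 12:1 24:1  a_24=8
[q^25] f(1)=1,f(5)=1,f(25)=1 ⇒ 3
q^26  k|26↦f(k): 1:1 2:1 13:1 26:1  a_26=4
[q^27] f(27)=1,f(9)=1,f(3)=1,f(1)=1 ⇒ 4
d|28:{28,14,7,4,2,1}  Σf=1+1+1+1+1+1=6
d|29:{29,1}  Σf=1+1=2
[q^30] f(30)=1,f(15)=1,f(10)=1,f(6)=1,f(5)=1,f(3)=1,f(2)=1,f(1)=1 ⇒ 8
[q^31] f(31)=1,f(1)=1 ⇒ 2

8, 3, 4, 4, 6, 2, 8, 2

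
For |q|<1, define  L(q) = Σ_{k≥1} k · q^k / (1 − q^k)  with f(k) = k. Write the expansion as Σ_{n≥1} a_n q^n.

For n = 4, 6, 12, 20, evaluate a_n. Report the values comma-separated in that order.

7, 12, 28, 42

q^4  k|4↦f(k): 4:4 2:2 1:1  a_4=7
q^6  k|6↦f(k): 6:6 3:3 2:2 1:1  a_6=12
q^12  k|12↦f(k): 12:12 6:6 4:4 3:3 2:2 1:1  a_12=28
[q^20] f(1)=1,f(2)=2,f(4)=4,f(5)=5,f(10)=10,f(20)=20 ⇒ 42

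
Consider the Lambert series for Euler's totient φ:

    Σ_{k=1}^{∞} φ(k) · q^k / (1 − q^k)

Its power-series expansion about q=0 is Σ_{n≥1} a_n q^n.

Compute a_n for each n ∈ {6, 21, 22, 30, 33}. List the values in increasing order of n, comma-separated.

[q^6] φ(6)=2,φ(3)=2,φ(2)=1,φ(1)=1 ⇒ 6
d|21:{1,3,7,21}  Σφ=1+2+6+12=21
[q^22] φ(22)=10,φ(11)=10,φ(2)=1,φ(1)=1 ⇒ 22
q^30  k|30↦φ(k): 1:1 2:1 3:2 5:4 6:2 10:4 15:8 30:8  a_30=30
[q^33] φ(33)=20,φ(11)=10,φ(3)=2,φ(1)=1 ⇒ 33

6, 21, 22, 30, 33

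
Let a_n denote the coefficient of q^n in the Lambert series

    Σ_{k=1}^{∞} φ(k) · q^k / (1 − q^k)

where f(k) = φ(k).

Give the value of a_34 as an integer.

q^34  k|34↦φ(k): 1:1 2:1 17:16 34:16  a_34=34

a_34 = 34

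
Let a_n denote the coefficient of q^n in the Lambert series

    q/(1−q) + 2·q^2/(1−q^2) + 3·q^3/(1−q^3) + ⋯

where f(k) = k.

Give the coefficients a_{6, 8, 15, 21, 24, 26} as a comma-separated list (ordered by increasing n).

12, 15, 24, 32, 60, 42

n=6: 1·6 2·3 3·2 6·1  f→[1+2+3+6]=12
q^8  k|8↦f(k): 1:1 2:2 4:4 8:8  a_8=15
n=15: 1·15 3·5 5·3 15·1  f→[1+3+5+15]=24
d|21:{21,7,3,1}  Σf=21+7+3+1=32
d|24:{1,2,3,4,6,8,12,24}  Σf=1+2+3+4+6+8+12+24=60
d|26:{26,13,2,1}  Σf=26+13+2+1=42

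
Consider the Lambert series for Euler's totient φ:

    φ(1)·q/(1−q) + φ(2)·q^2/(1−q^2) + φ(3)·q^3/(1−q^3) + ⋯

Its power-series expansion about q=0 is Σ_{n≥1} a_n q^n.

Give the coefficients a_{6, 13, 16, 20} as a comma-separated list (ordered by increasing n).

q^6  k|6↦φ(k): 6:2 3:2 2:1 1:1  a_6=6
[q^13] φ(13)=12,φ(1)=1 ⇒ 13
[q^16] φ(1)=1,φ(2)=1,φ(4)=2,φ(8)=4,φ(16)=8 ⇒ 16
q^20  k|20↦φ(k): 20:8 10:4 5:4 4:2 2:1 1:1  a_20=20

6, 13, 16, 20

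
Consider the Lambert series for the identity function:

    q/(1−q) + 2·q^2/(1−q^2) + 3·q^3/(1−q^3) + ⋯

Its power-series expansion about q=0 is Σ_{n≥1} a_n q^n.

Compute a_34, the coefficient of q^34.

a_34 = 54

q^34  k|34↦f(k): 34:34 17:17 2:2 1:1  a_34=54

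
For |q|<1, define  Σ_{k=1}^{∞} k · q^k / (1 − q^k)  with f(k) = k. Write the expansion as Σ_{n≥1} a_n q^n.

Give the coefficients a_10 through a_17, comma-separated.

18, 12, 28, 14, 24, 24, 31, 18

d|10:{1,2,5,10}  Σf=1+2+5+10=18
q^11  k|11↦f(k): 11:11 1:1  a_11=12
[q^12] f(12)=12,f(6)=6,f(4)=4,f(3)=3,f(2)=2,f(1)=1 ⇒ 28
[q^13] f(13)=13,f(1)=1 ⇒ 14
n=14: 1·14 2·7 7·2 14·1  f→[1+2+7+14]=24
n=15: 1·15 3·5 5·3 15·1  f→[1+3+5+15]=24
d|16:{16,8,4,2,1}  Σf=16+8+4+2+1=31
d|17:{1,17}  Σf=1+17=18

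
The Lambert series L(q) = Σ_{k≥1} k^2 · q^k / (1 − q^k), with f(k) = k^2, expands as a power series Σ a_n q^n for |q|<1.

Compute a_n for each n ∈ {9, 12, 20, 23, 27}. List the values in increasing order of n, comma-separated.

d|9:{1,3,9}  Σf=1+9+81=91
[q^12] f(12)=144,f(6)=36,f(4)=16,f(3)=9,f(2)=4,f(1)=1 ⇒ 210
q^20  k|20↦f(k): 1:1 2:4 4:16 5:25 10:100 20:400  a_20=546
[q^23] f(23)=529,f(1)=1 ⇒ 530
n=27: 1·27 3·9 9·3 27·1  f→[1+9+81+729]=820

91, 210, 546, 530, 820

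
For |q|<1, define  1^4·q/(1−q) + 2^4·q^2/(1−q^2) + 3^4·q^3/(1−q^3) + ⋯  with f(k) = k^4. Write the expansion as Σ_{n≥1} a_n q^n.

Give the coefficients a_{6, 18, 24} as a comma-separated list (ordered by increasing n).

[q^6] f(1)=1,f(2)=16,f(3)=81,f(6)=1296 ⇒ 1394
q^18  k|18↦f(k): 18:104976 9:6561 6:1296 3:81 2:16 1:1  a_18=112931
[q^24] f(24)=331776,f(12)=20736,f(8)=4096,f(6)=1296,f(4)=256,f(3)=81,f(2)=16,f(1)=1 ⇒ 358258

1394, 112931, 358258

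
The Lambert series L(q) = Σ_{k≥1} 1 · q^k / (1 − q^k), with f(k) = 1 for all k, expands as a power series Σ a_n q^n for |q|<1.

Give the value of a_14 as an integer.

n=14: 14·1 7·2 2·7 1·14  f→[1+1+1+1]=4

a_14 = 4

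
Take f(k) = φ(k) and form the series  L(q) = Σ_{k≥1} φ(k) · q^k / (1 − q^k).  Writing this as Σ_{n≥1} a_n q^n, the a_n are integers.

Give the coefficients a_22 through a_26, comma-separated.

d|22:{22,11,2,1}  Σφ=10+10+1+1=22
[q^23] φ(23)=22,φ(1)=1 ⇒ 23
n=24: 24·1 12·2 8·3 6·4 4·6 3·8 2·12 1·24  φ→[8+4+4+2+2+2+1+1]=24
d|25:{25,5,1}  Σφ=20+4+1=25
q^26  k|26↦φ(k): 26:12 13:12 2:1 1:1  a_26=26

22, 23, 24, 25, 26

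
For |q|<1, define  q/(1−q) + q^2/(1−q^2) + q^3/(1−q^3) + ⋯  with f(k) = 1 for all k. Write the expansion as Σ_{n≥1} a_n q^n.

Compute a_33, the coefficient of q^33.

d|33:{1,3,11,33}  Σf=1+1+1+1=4

a_33 = 4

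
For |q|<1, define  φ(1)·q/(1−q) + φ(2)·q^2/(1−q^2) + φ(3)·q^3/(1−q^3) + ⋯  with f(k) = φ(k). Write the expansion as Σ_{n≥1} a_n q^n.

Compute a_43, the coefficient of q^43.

q^43  k|43↦φ(k): 1:1 43:42  a_43=43

a_43 = 43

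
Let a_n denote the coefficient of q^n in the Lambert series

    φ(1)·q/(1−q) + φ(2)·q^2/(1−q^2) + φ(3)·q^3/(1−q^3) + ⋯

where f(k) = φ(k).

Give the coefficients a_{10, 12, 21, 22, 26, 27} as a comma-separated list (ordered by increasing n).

[q^10] φ(10)=4,φ(5)=4,φ(2)=1,φ(1)=1 ⇒ 10
[q^12] φ(12)=4,φ(6)=2,φ(4)=2,φ(3)=2,φ(2)=1,φ(1)=1 ⇒ 12
d|21:{21,7,3,1}  Σφ=12+6+2+1=21
d|22:{22,11,2,1}  Σφ=10+10+1+1=22
n=26: 1·26 2·13 13·2 26·1  φ→[1+1+12+12]=26
n=27: 27·1 9·3 3·9 1·27  φ→[18+6+2+1]=27

10, 12, 21, 22, 26, 27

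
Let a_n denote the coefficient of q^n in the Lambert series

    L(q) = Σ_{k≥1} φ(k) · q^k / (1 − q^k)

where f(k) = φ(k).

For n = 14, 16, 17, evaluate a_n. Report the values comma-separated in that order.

q^14  k|14↦φ(k): 14:6 7:6 2:1 1:1  a_14=14
q^16  k|16↦φ(k): 16:8 8:4 4:2 2:1 1:1  a_16=16
[q^17] φ(17)=16,φ(1)=1 ⇒ 17

14, 16, 17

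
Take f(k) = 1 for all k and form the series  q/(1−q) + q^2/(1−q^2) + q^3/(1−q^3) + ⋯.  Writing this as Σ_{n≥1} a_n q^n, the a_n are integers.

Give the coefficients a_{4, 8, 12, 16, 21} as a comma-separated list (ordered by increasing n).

3, 4, 6, 5, 4

[q^4] f(1)=1,f(2)=1,f(4)=1 ⇒ 3
n=8: 8·1 4·2 2·4 1·8  f→[1+1+1+1]=4
[q^12] f(12)=1,f(6)=1,f(4)=1,f(3)=1,f(2)=1,f(1)=1 ⇒ 6
d|16:{16,8,4,2,1}  Σf=1+1+1+1+1=5
[q^21] f(1)=1,f(3)=1,f(7)=1,f(21)=1 ⇒ 4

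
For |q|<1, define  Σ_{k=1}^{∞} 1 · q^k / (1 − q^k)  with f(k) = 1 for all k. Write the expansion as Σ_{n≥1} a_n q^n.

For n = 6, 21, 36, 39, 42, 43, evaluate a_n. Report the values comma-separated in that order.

[q^6] f(1)=1,f(2)=1,f(3)=1,f(6)=1 ⇒ 4
q^21  k|21↦f(k): 1:1 3:1 7:1 21:1  a_21=4
q^36  k|36↦f(k): 36:1 18:1 12:1 9:1 6:1 4:1 3:1 2:1 1:1  a_36=9
q^39  k|39↦f(k): 39:1 13:1 3:1 1:1  a_39=4
q^42  k|42↦f(k): 1:1 2:1 3:1 6:1 7:1 14:1 21:1 42:1  a_42=8
[q^43] f(43)=1,f(1)=1 ⇒ 2

4, 4, 9, 4, 8, 2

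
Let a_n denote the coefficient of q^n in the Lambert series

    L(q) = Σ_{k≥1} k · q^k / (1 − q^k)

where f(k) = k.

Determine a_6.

a_6 = 12

n=6: 6·1 3·2 2·3 1·6  f→[6+3+2+1]=12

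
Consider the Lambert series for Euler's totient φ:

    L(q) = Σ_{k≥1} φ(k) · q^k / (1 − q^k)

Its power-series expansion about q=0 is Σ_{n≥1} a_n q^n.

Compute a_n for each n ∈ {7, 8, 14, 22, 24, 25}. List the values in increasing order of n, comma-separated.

q^7  k|7↦φ(k): 1:1 7:6  a_7=7
n=8: 8·1 4·2 2·4 1·8  φ→[4+2+1+1]=8
[q^14] φ(14)=6,φ(7)=6,φ(2)=1,φ(1)=1 ⇒ 14
d|22:{22,11,2,1}  Σφ=10+10+1+1=22
q^24  k|24↦φ(k): 24:8 12:4 8:4 6:2 4:2 3:2 2:1 1:1  a_24=24
d|25:{25,5,1}  Σφ=20+4+1=25

7, 8, 14, 22, 24, 25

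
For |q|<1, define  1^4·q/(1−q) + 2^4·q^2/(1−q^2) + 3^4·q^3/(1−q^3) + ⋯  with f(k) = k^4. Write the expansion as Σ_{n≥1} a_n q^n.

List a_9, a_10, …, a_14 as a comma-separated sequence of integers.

6643, 10642, 14642, 22386, 28562, 40834

q^9  k|9↦f(k): 1:1 3:81 9:6561  a_9=6643
[q^10] f(10)=10000,f(5)=625,f(2)=16,f(1)=1 ⇒ 10642
d|11:{1,11}  Σf=1+14641=14642
d|12:{1,2,3,4,6,12}  Σf=1+16+81+256+1296+20736=22386
q^13  k|13↦f(k): 13:28561 1:1  a_13=28562
d|14:{14,7,2,1}  Σf=38416+2401+16+1=40834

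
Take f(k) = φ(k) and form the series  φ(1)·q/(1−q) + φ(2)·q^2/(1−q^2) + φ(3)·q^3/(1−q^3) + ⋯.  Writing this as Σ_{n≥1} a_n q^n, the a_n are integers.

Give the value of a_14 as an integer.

d|14:{14,7,2,1}  Σφ=6+6+1+1=14

a_14 = 14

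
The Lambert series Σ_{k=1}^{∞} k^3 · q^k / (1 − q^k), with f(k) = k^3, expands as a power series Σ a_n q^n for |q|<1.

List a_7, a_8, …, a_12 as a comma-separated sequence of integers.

344, 585, 757, 1134, 1332, 2044

q^7  k|7↦f(k): 1:1 7:343  a_7=344
[q^8] f(1)=1,f(2)=8,f(4)=64,f(8)=512 ⇒ 585
d|9:{1,3,9}  Σf=1+27+729=757
q^10  k|10↦f(k): 10:1000 5:125 2:8 1:1  a_10=1134
q^11  k|11↦f(k): 1:1 11:1331  a_11=1332
d|12:{1,2,3,4,6,12}  Σf=1+8+27+64+216+1728=2044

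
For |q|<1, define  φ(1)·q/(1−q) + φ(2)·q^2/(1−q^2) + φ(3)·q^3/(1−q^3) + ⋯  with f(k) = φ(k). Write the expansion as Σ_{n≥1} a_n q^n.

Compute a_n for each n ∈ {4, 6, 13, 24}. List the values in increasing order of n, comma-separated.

q^4  k|4↦φ(k): 4:2 2:1 1:1  a_4=4
[q^6] φ(6)=2,φ(3)=2,φ(2)=1,φ(1)=1 ⇒ 6
[q^13] φ(1)=1,φ(13)=12 ⇒ 13
d|24:{1,2,3,4,6,8,12,24}  Σφ=1+1+2+2+2+4+4+8=24

4, 6, 13, 24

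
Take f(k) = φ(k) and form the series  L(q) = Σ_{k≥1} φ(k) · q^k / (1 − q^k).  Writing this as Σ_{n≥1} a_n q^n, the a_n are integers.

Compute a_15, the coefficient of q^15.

[q^15] φ(1)=1,φ(3)=2,φ(5)=4,φ(15)=8 ⇒ 15

a_15 = 15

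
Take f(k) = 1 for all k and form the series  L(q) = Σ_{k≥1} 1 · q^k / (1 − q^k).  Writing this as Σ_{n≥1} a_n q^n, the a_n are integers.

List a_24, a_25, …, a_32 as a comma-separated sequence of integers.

[q^24] f(1)=1,f(2)=1,f(3)=1,f(4)=1,f(6)=1,f(8)=1,f(12)=1,f(24)=1 ⇒ 8
q^25  k|25↦f(k): 25:1 5:1 1:1  a_25=3
q^26  k|26↦f(k): 1:1 2:1 13:1 26:1  a_26=4
q^27  k|27↦f(k): 27:1 9:1 3:1 1:1  a_27=4
[q^28] f(1)=1,f(2)=1,f(4)=1,f(7)=1,f(14)=1,f(28)=1 ⇒ 6
d|29:{29,1}  Σf=1+1=2
d|30:{1,2,3,5,6,10,15,30}  Σf=1+1+1+1+1+1+1+1=8
q^31  k|31↦f(k): 31:1 1:1  a_31=2
[q^32] f(32)=1,f(16)=1,f(8)=1,f(4)=1,f(2)=1,f(1)=1 ⇒ 6

8, 3, 4, 4, 6, 2, 8, 2, 6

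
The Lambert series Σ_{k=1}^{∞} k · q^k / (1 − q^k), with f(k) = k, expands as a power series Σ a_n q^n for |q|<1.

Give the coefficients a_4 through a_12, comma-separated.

7, 6, 12, 8, 15, 13, 18, 12, 28

[q^4] f(4)=4,f(2)=2,f(1)=1 ⇒ 7
n=5: 5·1 1·5  f→[5+1]=6
d|6:{1,2,3,6}  Σf=1+2+3+6=12
q^7  k|7↦f(k): 7:7 1:1  a_7=8
n=8: 1·8 2·4 4·2 8·1  f→[1+2+4+8]=15
[q^9] f(9)=9,f(3)=3,f(1)=1 ⇒ 13
n=10: 10·1 5·2 2·5 1·10  f→[10+5+2+1]=18
q^11  k|11↦f(k): 11:11 1:1  a_11=12
[q^12] f(1)=1,f(2)=2,f(3)=3,f(4)=4,f(6)=6,f(12)=12 ⇒ 28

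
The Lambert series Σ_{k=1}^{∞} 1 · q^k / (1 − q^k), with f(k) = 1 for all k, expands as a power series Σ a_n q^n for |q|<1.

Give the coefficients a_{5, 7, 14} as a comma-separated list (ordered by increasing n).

[q^5] f(5)=1,f(1)=1 ⇒ 2
[q^7] f(1)=1,f(7)=1 ⇒ 2
n=14: 1·14 2·7 7·2 14·1  f→[1+1+1+1]=4

2, 2, 4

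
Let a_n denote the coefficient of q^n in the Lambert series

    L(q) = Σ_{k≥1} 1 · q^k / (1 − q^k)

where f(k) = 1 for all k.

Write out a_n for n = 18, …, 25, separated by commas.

6, 2, 6, 4, 4, 2, 8, 3

n=18: 18·1 9·2 6·3 3·6 2·9 1·18  f→[1+1+1+1+1+1]=6
[q^19] f(1)=1,f(19)=1 ⇒ 2
q^20  k|20↦f(k): 20:1 10:1 5:1 4:1 2:1 1:1  a_20=6
d|21:{1,3,7,21}  Σf=1+1+1+1=4
q^22  k|22↦f(k): 1:1 2:1 11:1 22:1  a_22=4
[q^23] f(23)=1,f(1)=1 ⇒ 2
[q^24] f(24)=1,f(12)=1,f(8)=1,f(6)=1,f(4)=1,f(3)=1,f(2)=1,f(1)=1 ⇒ 8
n=25: 1·25 5·5 25·1  f→[1+1+1]=3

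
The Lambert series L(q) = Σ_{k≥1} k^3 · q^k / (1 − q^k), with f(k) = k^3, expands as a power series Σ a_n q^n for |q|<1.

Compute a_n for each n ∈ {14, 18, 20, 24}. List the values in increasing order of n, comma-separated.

3096, 6813, 9198, 16380

d|14:{1,2,7,14}  Σf=1+8+343+2744=3096
d|18:{18,9,6,3,2,1}  Σf=5832+729+216+27+8+1=6813
[q^20] f(20)=8000,f(10)=1000,f(5)=125,f(4)=64,f(2)=8,f(1)=1 ⇒ 9198
q^24  k|24↦f(k): 24:13824 12:1728 8:512 6:216 4:64 3:27 2:8 1:1  a_24=16380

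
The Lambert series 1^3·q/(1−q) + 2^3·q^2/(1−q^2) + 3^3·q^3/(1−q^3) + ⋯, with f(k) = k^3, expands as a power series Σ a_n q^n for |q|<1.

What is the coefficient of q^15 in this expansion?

[q^15] f(15)=3375,f(5)=125,f(3)=27,f(1)=1 ⇒ 3528

a_15 = 3528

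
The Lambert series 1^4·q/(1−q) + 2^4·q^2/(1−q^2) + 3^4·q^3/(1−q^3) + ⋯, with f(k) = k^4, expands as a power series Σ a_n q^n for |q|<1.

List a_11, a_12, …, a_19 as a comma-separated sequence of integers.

n=11: 1·11 11·1  f→[1+14641]=14642
d|12:{12,6,4,3,2,1}  Σf=20736+1296+256+81+16+1=22386
[q^13] f(1)=1,f(13)=28561 ⇒ 28562
d|14:{14,7,2,1}  Σf=38416+2401+16+1=40834
[q^15] f(15)=50625,f(5)=625,f(3)=81,f(1)=1 ⇒ 51332
d|16:{16,8,4,2,1}  Σf=65536+4096+256+16+1=69905
q^17  k|17↦f(k): 1:1 17:83521  a_17=83522
n=18: 1·18 2·9 3·6 6·3 9·2 18·1  f→[1+16+81+1296+6561+104976]=112931
d|19:{19,1}  Σf=130321+1=130322

14642, 22386, 28562, 40834, 51332, 69905, 83522, 112931, 130322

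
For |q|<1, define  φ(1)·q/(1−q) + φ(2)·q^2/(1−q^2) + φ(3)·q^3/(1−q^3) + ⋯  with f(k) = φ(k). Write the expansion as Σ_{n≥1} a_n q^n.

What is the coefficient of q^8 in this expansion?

n=8: 1·8 2·4 4·2 8·1  φ→[1+1+2+4]=8

a_8 = 8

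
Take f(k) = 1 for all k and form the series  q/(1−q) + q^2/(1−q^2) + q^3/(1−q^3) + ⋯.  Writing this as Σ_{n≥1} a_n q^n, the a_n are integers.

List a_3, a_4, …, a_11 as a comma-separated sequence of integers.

2, 3, 2, 4, 2, 4, 3, 4, 2

[q^3] f(1)=1,f(3)=1 ⇒ 2
n=4: 1·4 2·2 4·1  f→[1+1+1]=3
n=5: 1·5 5·1  f→[1+1]=2
d|6:{6,3,2,1}  Σf=1+1+1+1=4
d|7:{7,1}  Σf=1+1=2
d|8:{8,4,2,1}  Σf=1+1+1+1=4
d|9:{9,3,1}  Σf=1+1+1=3
n=10: 10·1 5·2 2·5 1·10  f→[1+1+1+1]=4
n=11: 1·11 11·1  f→[1+1]=2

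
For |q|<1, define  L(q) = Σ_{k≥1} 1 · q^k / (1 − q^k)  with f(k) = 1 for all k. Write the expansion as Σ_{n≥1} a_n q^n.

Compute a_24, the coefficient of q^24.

a_24 = 8

d|24:{1,2,3,4,6,8,12,24}  Σf=1+1+1+1+1+1+1+1=8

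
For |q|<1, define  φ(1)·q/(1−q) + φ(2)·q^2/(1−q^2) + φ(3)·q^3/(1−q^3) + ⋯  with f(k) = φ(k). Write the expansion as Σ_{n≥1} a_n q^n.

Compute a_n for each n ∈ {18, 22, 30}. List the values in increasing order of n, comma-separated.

q^18  k|18↦φ(k): 1:1 2:1 3:2 6:2 9:6 18:6  a_18=18
[q^22] φ(1)=1,φ(2)=1,φ(11)=10,φ(22)=10 ⇒ 22
q^30  k|30↦φ(k): 30:8 15:8 10:4 6:2 5:4 3:2 2:1 1:1  a_30=30

18, 22, 30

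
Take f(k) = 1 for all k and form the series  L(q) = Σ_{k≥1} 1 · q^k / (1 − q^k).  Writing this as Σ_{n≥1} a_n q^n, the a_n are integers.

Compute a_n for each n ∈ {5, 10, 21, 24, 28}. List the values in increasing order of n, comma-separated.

q^5  k|5↦f(k): 1:1 5:1  a_5=2
n=10: 10·1 5·2 2·5 1·10  f→[1+1+1+1]=4
n=21: 1·21 3·7 7·3 21·1  f→[1+1+1+1]=4
q^24  k|24↦f(k): 24:1 12:1 8:1 6:1 4:1 3:1 2:1 1:1  a_24=8
n=28: 1·28 2·14 4·7 7·4 14·2 28·1  f→[1+1+1+1+1+1]=6

2, 4, 4, 8, 6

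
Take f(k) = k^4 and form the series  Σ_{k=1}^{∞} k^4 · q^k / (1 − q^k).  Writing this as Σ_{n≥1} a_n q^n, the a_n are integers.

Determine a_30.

a_30 = 872644

[q^30] f(30)=810000,f(15)=50625,f(10)=10000,f(6)=1296,f(5)=625,f(3)=81,f(2)=16,f(1)=1 ⇒ 872644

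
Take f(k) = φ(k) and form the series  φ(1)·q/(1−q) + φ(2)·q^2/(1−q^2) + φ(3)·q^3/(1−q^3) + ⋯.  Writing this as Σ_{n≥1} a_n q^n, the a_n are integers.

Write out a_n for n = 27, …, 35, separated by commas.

d|27:{1,3,9,27}  Σφ=1+2+6+18=27
n=28: 28·1 14·2 7·4 4·7 2·14 1·28  φ→[12+6+6+2+1+1]=28
q^29  k|29↦φ(k): 29:28 1:1  a_29=29
d|30:{1,2,3,5,6,10,15,30}  Σφ=1+1+2+4+2+4+8+8=30
d|31:{31,1}  Σφ=30+1=31
n=32: 32·1 16·2 8·4 4·8 2·16 1·32  φ→[16+8+4+2+1+1]=32
n=33: 1·33 3·11 11·3 33·1  φ→[1+2+10+20]=33
[q^34] φ(1)=1,φ(2)=1,φ(17)=16,φ(34)=16 ⇒ 34
q^35  k|35↦φ(k): 1:1 5:4 7:6 35:24  a_35=35

27, 28, 29, 30, 31, 32, 33, 34, 35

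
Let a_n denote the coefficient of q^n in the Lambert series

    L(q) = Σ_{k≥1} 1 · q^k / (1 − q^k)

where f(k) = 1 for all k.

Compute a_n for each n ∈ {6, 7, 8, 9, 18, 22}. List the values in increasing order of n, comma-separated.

4, 2, 4, 3, 6, 4

q^6  k|6↦f(k): 1:1 2:1 3:1 6:1  a_6=4
d|7:{1,7}  Σf=1+1=2
[q^8] f(8)=1,f(4)=1,f(2)=1,f(1)=1 ⇒ 4
q^9  k|9↦f(k): 1:1 3:1 9:1  a_9=3
[q^18] f(18)=1,f(9)=1,f(6)=1,f(3)=1,f(2)=1,f(1)=1 ⇒ 6
[q^22] f(1)=1,f(2)=1,f(11)=1,f(22)=1 ⇒ 4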